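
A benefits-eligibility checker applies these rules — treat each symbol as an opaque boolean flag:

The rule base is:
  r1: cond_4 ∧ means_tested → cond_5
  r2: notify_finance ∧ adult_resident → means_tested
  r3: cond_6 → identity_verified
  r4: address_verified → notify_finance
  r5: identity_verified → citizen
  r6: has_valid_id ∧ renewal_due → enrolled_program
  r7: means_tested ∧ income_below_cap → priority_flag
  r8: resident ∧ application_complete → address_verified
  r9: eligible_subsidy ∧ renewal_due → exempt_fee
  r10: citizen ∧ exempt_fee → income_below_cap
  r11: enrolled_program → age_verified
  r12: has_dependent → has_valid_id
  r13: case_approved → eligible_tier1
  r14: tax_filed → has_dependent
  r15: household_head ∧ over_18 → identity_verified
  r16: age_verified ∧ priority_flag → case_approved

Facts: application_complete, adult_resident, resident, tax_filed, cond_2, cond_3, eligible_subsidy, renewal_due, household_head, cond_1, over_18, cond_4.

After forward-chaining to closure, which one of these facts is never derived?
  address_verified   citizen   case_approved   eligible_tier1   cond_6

Round 1 — r8, r9, r14, r15, derive address_verified, exempt_fee, has_dependent, identity_verified.
Round 2 — r4, r5, r12, derive notify_finance, citizen, has_valid_id.
Round 3 — r2, r6, r10, derive means_tested, enrolled_program, income_below_cap.
Round 4 — r1, r7, r11, derive cond_5, priority_flag, age_verified.
Round 5 — r16, derive case_approved.
Round 6 — r13, derive eligible_tier1.
Derived: citizen (round 2), address_verified (round 1), case_approved (round 5), eligible_tier1 (round 6). cond_6 never appears in any round.

cond_6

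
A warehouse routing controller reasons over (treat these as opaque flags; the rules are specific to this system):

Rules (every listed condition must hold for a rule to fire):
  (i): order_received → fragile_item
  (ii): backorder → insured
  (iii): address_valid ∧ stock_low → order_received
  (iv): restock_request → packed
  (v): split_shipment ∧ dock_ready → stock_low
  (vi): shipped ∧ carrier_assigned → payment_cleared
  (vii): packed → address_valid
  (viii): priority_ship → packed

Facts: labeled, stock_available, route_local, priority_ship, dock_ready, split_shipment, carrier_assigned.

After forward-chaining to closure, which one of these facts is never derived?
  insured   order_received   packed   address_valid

insured

Round 1 fires (v), (viii), giving stock_low, packed.
Round 2 fires (vii), giving address_valid.
Round 3 fires (iii), giving order_received.
Round 4 fires (i), giving fragile_item.
Derived: address_valid (round 2), packed (round 1), order_received (round 3). insured never appears in any round.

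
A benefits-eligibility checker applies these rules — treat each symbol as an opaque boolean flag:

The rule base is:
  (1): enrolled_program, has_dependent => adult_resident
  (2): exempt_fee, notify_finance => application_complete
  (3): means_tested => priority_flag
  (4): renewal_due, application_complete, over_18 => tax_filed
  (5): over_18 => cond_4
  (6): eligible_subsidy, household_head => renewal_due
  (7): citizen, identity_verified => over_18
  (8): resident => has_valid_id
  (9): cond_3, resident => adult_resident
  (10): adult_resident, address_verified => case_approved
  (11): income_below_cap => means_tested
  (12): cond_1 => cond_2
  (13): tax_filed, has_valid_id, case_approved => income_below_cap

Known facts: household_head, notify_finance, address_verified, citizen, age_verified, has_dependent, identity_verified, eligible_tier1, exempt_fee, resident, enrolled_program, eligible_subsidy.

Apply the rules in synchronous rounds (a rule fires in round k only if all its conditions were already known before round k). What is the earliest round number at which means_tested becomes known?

4

Round 1: (1) [enrolled_program, has_dependent => adult_resident]; (2) [exempt_fee, notify_finance => application_complete]; (6) [eligible_subsidy, household_head => renewal_due]; (7) [citizen, identity_verified => over_18]; (8) [resident => has_valid_id]. New: adult_resident, application_complete, renewal_due, over_18, has_valid_id.
Round 2: (4) [renewal_due, application_complete, over_18 => tax_filed]; (5) [over_18 => cond_4]; (10) [adult_resident, address_verified => case_approved]. New: tax_filed, cond_4, case_approved.
Round 3: (13) [tax_filed, has_valid_id, case_approved => income_below_cap]. New: income_below_cap.
Round 4: (11) [income_below_cap => means_tested]. New: means_tested.
means_tested first appears in round 4.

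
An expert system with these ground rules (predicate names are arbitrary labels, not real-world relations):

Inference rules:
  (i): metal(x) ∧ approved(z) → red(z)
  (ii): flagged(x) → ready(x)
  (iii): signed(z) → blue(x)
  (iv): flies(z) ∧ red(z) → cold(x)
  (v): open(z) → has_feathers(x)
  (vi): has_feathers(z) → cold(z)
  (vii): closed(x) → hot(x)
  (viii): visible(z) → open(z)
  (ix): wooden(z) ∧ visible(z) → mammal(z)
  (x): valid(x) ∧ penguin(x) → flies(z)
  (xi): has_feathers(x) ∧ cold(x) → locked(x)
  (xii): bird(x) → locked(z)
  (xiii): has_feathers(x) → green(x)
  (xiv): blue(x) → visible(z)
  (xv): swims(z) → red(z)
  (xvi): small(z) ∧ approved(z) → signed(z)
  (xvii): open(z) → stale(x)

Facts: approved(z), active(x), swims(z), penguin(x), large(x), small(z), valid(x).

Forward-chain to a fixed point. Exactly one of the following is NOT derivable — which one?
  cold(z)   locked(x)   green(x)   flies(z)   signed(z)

[1] (x) [valid(x) ∧ penguin(x) → flies(z)]; (xv) [swims(z) → red(z)]; (xvi) [small(z) ∧ approved(z) → signed(z)]. ⇒ new: flies(z), red(z), signed(z).
[2] (iii) [signed(z) → blue(x)]; (iv) [flies(z) ∧ red(z) → cold(x)]. ⇒ new: blue(x), cold(x).
[3] (xiv) [blue(x) → visible(z)]. ⇒ new: visible(z).
[4] (viii) [visible(z) → open(z)]. ⇒ new: open(z).
[5] (v) [open(z) → has_feathers(x)]; (xvii) [open(z) → stale(x)]. ⇒ new: has_feathers(x), stale(x).
[6] (xi) [has_feathers(x) ∧ cold(x) → locked(x)]; (xiii) [has_feathers(x) → green(x)]. ⇒ new: locked(x), green(x).
Derived: signed(z) (round 1), flies(z) (round 1), green(x) (round 6), locked(x) (round 6). cold(z) never appears in any round.

cold(z)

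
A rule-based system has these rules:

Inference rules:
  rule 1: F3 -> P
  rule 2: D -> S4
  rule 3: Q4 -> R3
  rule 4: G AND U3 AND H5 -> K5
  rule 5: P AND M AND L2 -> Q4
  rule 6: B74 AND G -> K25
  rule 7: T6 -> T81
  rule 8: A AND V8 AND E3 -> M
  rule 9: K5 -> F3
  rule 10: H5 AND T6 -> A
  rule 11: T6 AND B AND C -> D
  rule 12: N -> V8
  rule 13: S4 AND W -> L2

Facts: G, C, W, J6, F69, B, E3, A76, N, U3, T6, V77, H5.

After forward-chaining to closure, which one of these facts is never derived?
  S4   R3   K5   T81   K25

K25

Round 1: rule 4 [G AND U3 AND H5 -> K5]; rule 7 [T6 -> T81]; rule 10 [H5 AND T6 -> A]; rule 11 [T6 AND B AND C -> D]; rule 12 [N -> V8]. Adds K5, T81, A, D, V8.
Round 2: rule 2 [D -> S4]; rule 8 [A AND V8 AND E3 -> M]; rule 9 [K5 -> F3]. Adds S4, M, F3.
Round 3: rule 1 [F3 -> P]; rule 13 [S4 AND W -> L2]. Adds P, L2.
Round 4: rule 5 [P AND M AND L2 -> Q4]. Adds Q4.
Round 5: rule 3 [Q4 -> R3]. Adds R3.
Derived: R3 (round 5), S4 (round 2), K5 (round 1), T81 (round 1). K25 never appears in any round.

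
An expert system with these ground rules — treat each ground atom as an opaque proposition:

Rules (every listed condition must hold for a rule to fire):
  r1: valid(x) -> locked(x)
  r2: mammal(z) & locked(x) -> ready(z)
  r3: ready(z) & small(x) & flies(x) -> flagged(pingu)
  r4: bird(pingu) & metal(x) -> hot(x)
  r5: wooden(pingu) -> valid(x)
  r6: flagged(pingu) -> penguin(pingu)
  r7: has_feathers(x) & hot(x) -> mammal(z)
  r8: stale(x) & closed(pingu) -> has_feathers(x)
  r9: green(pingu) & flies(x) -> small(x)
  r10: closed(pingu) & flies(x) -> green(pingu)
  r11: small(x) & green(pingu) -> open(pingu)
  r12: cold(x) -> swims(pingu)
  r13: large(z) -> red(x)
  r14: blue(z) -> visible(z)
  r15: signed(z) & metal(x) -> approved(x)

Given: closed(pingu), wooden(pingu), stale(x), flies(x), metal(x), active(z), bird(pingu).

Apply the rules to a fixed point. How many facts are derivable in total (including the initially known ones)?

18

[1] r4 [bird(pingu) & metal(x) -> hot(x)]; r5 [wooden(pingu) -> valid(x)]; r8 [stale(x) & closed(pingu) -> has_feathers(x)]; r10 [closed(pingu) & flies(x) -> green(pingu)]. ⇒ new: hot(x), valid(x), has_feathers(x), green(pingu).
[2] r1 [valid(x) -> locked(x)]; r7 [has_feathers(x) & hot(x) -> mammal(z)]; r9 [green(pingu) & flies(x) -> small(x)]. ⇒ new: locked(x), mammal(z), small(x).
[3] r2 [mammal(z) & locked(x) -> ready(z)]; r11 [small(x) & green(pingu) -> open(pingu)]. ⇒ new: ready(z), open(pingu).
[4] r3 [ready(z) & small(x) & flies(x) -> flagged(pingu)]. ⇒ new: flagged(pingu).
[5] r6 [flagged(pingu) -> penguin(pingu)]. ⇒ new: penguin(pingu).
Closure: {active(z), bird(pingu), closed(pingu), flagged(pingu), flies(x), green(pingu), has_feathers(x), hot(x), locked(x), mammal(z), metal(x), open(pingu), penguin(pingu), ready(z), small(x), stale(x), valid(x), wooden(pingu)} — 18 facts.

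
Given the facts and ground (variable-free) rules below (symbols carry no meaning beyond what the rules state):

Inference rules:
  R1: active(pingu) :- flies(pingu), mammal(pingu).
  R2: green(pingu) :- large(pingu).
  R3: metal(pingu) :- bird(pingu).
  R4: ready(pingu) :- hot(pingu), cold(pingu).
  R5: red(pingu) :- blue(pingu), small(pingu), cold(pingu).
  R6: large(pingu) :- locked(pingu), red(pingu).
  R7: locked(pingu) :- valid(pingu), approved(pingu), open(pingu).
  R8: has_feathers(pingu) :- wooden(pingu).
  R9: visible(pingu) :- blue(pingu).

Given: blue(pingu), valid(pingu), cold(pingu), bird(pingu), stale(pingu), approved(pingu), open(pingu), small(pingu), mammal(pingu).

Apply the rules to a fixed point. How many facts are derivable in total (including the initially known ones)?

15

[1] R3 [metal(pingu) :- bird(pingu).]; R5 [red(pingu) :- blue(pingu), small(pingu), cold(pingu).]; R7 [locked(pingu) :- valid(pingu), approved(pingu), open(pingu).]; R9 [visible(pingu) :- blue(pingu).]. ⇒ new: metal(pingu), red(pingu), locked(pingu), visible(pingu).
[2] R6 [large(pingu) :- locked(pingu), red(pingu).]. ⇒ new: large(pingu).
[3] R2 [green(pingu) :- large(pingu).]. ⇒ new: green(pingu).
Closure: {approved(pingu), bird(pingu), blue(pingu), cold(pingu), green(pingu), large(pingu), locked(pingu), mammal(pingu), metal(pingu), open(pingu), red(pingu), small(pingu), stale(pingu), valid(pingu), visible(pingu)} — 15 facts.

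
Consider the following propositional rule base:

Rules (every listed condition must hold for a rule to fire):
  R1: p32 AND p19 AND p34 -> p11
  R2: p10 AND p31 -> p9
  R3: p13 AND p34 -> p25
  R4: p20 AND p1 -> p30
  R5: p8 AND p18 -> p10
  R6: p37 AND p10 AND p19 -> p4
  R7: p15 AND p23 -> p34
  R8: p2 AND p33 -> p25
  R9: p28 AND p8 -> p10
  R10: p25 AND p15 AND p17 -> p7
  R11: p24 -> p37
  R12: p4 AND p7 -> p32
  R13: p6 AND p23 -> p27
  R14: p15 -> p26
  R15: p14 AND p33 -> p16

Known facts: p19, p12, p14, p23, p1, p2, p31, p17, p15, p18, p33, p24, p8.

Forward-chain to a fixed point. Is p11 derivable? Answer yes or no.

Round 1: R5 [p8 AND p18 -> p10]; R7 [p15 AND p23 -> p34]; R8 [p2 AND p33 -> p25]; R11 [p24 -> p37]; R14 [p15 -> p26]; R15 [p14 AND p33 -> p16]. Adds p10, p34, p25, p37, p26, p16.
Round 2: R2 [p10 AND p31 -> p9]; R6 [p37 AND p10 AND p19 -> p4]; R10 [p25 AND p15 AND p17 -> p7]. Adds p9, p4, p7.
Round 3: R12 [p4 AND p7 -> p32]. Adds p32.
Round 4: R1 [p32 AND p19 AND p34 -> p11]. Adds p11.
p11 appears in round 4, so it is derivable.

yes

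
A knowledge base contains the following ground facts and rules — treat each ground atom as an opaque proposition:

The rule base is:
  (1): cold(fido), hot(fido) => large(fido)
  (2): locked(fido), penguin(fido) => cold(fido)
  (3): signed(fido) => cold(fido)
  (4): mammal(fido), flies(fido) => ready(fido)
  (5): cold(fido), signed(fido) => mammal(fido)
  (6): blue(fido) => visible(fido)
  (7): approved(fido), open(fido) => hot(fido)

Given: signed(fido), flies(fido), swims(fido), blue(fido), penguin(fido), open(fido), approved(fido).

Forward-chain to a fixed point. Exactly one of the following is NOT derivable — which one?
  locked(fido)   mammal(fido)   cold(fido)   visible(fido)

[1] (3) [signed(fido) => cold(fido)]; (6) [blue(fido) => visible(fido)]; (7) [approved(fido), open(fido) => hot(fido)]. ⇒ new: cold(fido), visible(fido), hot(fido).
[2] (1) [cold(fido), hot(fido) => large(fido)]; (5) [cold(fido), signed(fido) => mammal(fido)]. ⇒ new: large(fido), mammal(fido).
[3] (4) [mammal(fido), flies(fido) => ready(fido)]. ⇒ new: ready(fido).
Derived: mammal(fido) (round 2), cold(fido) (round 1), visible(fido) (round 1). locked(fido) never appears in any round.

locked(fido)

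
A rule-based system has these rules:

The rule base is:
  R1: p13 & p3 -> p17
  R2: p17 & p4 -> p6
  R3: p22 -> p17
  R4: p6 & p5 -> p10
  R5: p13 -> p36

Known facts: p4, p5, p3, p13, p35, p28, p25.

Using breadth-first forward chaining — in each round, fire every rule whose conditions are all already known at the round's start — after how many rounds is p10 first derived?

3

Round 1: R1 [p13 & p3 -> p17]; R5 [p13 -> p36]. New: p17, p36.
Round 2: R2 [p17 & p4 -> p6]. New: p6.
Round 3: R4 [p6 & p5 -> p10]. New: p10.
p10 first appears in round 3.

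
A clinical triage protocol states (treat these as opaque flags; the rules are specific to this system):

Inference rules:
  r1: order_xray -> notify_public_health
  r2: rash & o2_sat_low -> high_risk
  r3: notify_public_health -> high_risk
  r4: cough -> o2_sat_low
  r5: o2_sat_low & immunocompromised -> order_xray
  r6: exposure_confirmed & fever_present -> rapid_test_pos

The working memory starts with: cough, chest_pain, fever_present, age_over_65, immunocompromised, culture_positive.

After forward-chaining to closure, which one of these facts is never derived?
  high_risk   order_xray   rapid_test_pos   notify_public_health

rapid_test_pos

Round 1 fires r4, giving o2_sat_low.
Round 2 fires r5, giving order_xray.
Round 3 fires r1, giving notify_public_health.
Round 4 fires r3, giving high_risk.
Derived: notify_public_health (round 3), order_xray (round 2), high_risk (round 4). rapid_test_pos never appears in any round.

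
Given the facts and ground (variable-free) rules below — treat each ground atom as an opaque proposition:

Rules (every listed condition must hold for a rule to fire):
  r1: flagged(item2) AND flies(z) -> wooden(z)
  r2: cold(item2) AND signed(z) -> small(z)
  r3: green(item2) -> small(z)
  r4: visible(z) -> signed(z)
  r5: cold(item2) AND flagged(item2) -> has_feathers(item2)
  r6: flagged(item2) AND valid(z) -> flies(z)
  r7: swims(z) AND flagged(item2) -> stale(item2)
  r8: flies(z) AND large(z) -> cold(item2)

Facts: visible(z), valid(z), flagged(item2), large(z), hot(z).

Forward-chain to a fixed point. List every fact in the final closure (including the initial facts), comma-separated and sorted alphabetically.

cold(item2), flagged(item2), flies(z), has_feathers(item2), hot(z), large(z), signed(z), small(z), valid(z), visible(z), wooden(z)

Round 1 fires r4, r6, giving signed(z), flies(z).
Round 2 fires r1, r8, giving wooden(z), cold(item2).
Round 3 fires r2, r5, giving small(z), has_feathers(item2).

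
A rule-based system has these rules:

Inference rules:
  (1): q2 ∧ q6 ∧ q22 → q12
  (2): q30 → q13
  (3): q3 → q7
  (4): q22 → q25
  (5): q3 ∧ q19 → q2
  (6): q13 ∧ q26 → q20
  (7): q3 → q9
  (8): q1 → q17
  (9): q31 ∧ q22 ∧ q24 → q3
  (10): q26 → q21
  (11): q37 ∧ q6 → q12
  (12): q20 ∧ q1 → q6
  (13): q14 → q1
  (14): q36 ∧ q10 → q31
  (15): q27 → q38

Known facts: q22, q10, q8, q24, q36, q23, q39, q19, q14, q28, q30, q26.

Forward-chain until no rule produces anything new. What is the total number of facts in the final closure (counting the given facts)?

25

Round 1 — (2), (4), (10), (13), (14), derive q13, q25, q21, q1, q31.
Round 2 — (6), (8), (9), derive q20, q17, q3.
Round 3 — (3), (5), (7), (12), derive q7, q2, q9, q6.
Round 4 — (1), derive q12.
Closure: {q1, q10, q12, q13, q14, q17, q19, q2, q20, q21, q22, q23, q24, q25, q26, q28, q3, q30, q31, q36, q39, q6, q7, q8, q9} — 25 facts.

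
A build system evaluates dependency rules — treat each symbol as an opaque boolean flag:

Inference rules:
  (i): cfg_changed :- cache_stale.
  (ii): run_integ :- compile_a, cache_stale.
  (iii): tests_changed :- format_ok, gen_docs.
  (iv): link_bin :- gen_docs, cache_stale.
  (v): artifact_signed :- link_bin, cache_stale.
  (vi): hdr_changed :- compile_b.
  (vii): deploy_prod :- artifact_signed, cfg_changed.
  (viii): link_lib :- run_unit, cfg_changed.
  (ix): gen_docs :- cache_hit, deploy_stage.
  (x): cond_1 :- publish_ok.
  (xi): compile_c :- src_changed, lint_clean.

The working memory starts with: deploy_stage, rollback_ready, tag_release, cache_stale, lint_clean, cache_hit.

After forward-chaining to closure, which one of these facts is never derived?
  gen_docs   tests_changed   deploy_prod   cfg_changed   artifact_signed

Round 1: (i) [cfg_changed :- cache_stale.]; (ix) [gen_docs :- cache_hit, deploy_stage.]. Adds cfg_changed, gen_docs.
Round 2: (iv) [link_bin :- gen_docs, cache_stale.]. Adds link_bin.
Round 3: (v) [artifact_signed :- link_bin, cache_stale.]. Adds artifact_signed.
Round 4: (vii) [deploy_prod :- artifact_signed, cfg_changed.]. Adds deploy_prod.
Derived: deploy_prod (round 4), cfg_changed (round 1), gen_docs (round 1), artifact_signed (round 3). tests_changed never appears in any round.

tests_changed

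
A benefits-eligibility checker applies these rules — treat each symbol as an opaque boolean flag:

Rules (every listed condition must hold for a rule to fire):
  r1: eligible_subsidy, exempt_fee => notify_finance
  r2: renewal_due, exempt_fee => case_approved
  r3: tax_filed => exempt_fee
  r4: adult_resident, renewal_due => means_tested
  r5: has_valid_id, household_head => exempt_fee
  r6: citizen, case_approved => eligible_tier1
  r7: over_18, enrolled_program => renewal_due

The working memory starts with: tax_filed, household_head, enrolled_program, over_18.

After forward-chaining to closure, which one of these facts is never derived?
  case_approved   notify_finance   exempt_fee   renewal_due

notify_finance

Round 1: r3 [tax_filed => exempt_fee]; r7 [over_18, enrolled_program => renewal_due]. New: exempt_fee, renewal_due.
Round 2: r2 [renewal_due, exempt_fee => case_approved]. New: case_approved.
Derived: case_approved (round 2), exempt_fee (round 1), renewal_due (round 1). notify_finance never appears in any round.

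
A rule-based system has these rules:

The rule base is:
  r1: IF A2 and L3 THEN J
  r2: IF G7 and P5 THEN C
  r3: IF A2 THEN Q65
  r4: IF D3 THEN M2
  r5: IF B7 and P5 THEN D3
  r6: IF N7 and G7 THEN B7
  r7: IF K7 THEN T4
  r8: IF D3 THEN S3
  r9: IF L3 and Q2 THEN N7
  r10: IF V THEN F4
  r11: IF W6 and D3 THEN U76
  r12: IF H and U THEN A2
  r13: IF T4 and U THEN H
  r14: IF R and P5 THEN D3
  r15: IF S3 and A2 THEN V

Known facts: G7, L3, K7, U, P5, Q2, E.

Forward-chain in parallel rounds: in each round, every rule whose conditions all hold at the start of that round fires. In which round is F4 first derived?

6

[1] r2 [IF G7 and P5 THEN C]; r7 [IF K7 THEN T4]; r9 [IF L3 and Q2 THEN N7]. ⇒ new: C, T4, N7.
[2] r6 [IF N7 and G7 THEN B7]; r13 [IF T4 and U THEN H]. ⇒ new: B7, H.
[3] r5 [IF B7 and P5 THEN D3]; r12 [IF H and U THEN A2]. ⇒ new: D3, A2.
[4] r1 [IF A2 and L3 THEN J]; r3 [IF A2 THEN Q65]; r4 [IF D3 THEN M2]; r8 [IF D3 THEN S3]. ⇒ new: J, Q65, M2, S3.
[5] r15 [IF S3 and A2 THEN V]. ⇒ new: V.
[6] r10 [IF V THEN F4]. ⇒ new: F4.
F4 first appears in round 6.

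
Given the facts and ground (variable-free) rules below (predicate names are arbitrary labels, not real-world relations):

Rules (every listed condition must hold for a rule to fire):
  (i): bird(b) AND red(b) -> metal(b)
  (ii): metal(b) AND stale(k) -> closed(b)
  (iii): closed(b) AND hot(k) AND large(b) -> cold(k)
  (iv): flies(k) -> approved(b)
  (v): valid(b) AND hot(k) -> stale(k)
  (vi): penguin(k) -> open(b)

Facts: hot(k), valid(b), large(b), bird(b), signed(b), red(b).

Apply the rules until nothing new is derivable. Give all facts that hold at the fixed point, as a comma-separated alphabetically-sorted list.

Round 1: (i) [bird(b) AND red(b) -> metal(b)]; (v) [valid(b) AND hot(k) -> stale(k)]. Adds metal(b), stale(k).
Round 2: (ii) [metal(b) AND stale(k) -> closed(b)]. Adds closed(b).
Round 3: (iii) [closed(b) AND hot(k) AND large(b) -> cold(k)]. Adds cold(k).

bird(b), closed(b), cold(k), hot(k), large(b), metal(b), red(b), signed(b), stale(k), valid(b)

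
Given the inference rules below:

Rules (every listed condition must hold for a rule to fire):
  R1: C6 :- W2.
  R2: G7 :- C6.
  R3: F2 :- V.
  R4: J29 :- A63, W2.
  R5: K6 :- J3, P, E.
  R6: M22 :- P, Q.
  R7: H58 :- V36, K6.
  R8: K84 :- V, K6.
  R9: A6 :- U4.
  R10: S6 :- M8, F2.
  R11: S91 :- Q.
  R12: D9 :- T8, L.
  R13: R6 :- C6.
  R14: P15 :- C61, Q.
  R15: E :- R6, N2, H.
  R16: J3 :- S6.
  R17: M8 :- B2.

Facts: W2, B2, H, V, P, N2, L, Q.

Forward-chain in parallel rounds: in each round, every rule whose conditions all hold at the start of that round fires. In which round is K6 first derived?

4

Round 1 fires R1, R3, R6, R11, R17, giving C6, F2, M22, S91, M8.
Round 2 fires R2, R10, R13, giving G7, S6, R6.
Round 3 fires R15, R16, giving E, J3.
Round 4 fires R5, giving K6.
K6 first appears in round 4.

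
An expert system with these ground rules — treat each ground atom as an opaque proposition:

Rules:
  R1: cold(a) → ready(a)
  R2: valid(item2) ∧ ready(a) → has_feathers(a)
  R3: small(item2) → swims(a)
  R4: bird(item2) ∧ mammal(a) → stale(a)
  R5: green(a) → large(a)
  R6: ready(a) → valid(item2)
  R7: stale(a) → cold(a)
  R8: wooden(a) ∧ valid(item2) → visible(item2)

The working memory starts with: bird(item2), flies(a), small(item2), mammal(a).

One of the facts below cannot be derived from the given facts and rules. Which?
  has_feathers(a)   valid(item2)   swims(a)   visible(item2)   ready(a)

Round 1 — R3, R4, derive swims(a), stale(a).
Round 2 — R7, derive cold(a).
Round 3 — R1, derive ready(a).
Round 4 — R6, derive valid(item2).
Round 5 — R2, derive has_feathers(a).
Derived: swims(a) (round 1), has_feathers(a) (round 5), valid(item2) (round 4), ready(a) (round 3). visible(item2) never appears in any round.

visible(item2)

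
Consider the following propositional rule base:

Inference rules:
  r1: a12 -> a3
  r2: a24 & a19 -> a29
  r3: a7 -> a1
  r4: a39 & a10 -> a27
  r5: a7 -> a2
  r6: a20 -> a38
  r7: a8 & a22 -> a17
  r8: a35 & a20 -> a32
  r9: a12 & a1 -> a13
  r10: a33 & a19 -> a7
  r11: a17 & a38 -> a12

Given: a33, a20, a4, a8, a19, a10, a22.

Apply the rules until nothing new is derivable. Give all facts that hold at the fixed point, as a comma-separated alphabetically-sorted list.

Round 1: r6 [a20 -> a38]; r7 [a8 & a22 -> a17]; r10 [a33 & a19 -> a7]. Adds a38, a17, a7.
Round 2: r3 [a7 -> a1]; r5 [a7 -> a2]; r11 [a17 & a38 -> a12]. Adds a1, a2, a12.
Round 3: r1 [a12 -> a3]; r9 [a12 & a1 -> a13]. Adds a3, a13.

a1, a10, a12, a13, a17, a19, a2, a20, a22, a3, a33, a38, a4, a7, a8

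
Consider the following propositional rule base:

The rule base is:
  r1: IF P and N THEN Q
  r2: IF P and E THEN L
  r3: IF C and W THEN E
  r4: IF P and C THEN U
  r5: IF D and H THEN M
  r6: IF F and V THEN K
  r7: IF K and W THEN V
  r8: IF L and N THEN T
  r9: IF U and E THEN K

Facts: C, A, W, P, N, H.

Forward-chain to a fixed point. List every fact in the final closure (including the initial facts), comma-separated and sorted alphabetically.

A, C, E, H, K, L, N, P, Q, T, U, V, W

Round 1 fires r1, r3, r4, giving Q, E, U.
Round 2 fires r2, r9, giving L, K.
Round 3 fires r7, r8, giving V, T.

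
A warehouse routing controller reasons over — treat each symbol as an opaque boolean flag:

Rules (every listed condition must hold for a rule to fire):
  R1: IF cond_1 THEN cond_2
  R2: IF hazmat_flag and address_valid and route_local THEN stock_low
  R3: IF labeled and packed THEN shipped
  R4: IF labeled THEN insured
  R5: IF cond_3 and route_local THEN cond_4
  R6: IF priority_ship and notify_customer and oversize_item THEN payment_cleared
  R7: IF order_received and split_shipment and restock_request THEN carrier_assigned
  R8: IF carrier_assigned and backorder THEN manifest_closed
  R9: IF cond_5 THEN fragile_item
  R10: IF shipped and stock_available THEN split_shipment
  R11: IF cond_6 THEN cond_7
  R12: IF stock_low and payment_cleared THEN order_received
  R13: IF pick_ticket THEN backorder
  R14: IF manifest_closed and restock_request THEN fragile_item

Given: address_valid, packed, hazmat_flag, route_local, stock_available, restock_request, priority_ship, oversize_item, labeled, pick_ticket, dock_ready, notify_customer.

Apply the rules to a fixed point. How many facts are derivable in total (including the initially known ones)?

Round 1: R2 [IF hazmat_flag and address_valid and route_local THEN stock_low]; R3 [IF labeled and packed THEN shipped]; R4 [IF labeled THEN insured]; R6 [IF priority_ship and notify_customer and oversize_item THEN payment_cleared]; R13 [IF pick_ticket THEN backorder]. Adds stock_low, shipped, insured, payment_cleared, backorder.
Round 2: R10 [IF shipped and stock_available THEN split_shipment]; R12 [IF stock_low and payment_cleared THEN order_received]. Adds split_shipment, order_received.
Round 3: R7 [IF order_received and split_shipment and restock_request THEN carrier_assigned]. Adds carrier_assigned.
Round 4: R8 [IF carrier_assigned and backorder THEN manifest_closed]. Adds manifest_closed.
Round 5: R14 [IF manifest_closed and restock_request THEN fragile_item]. Adds fragile_item.
Closure: {address_valid, backorder, carrier_assigned, dock_ready, fragile_item, hazmat_flag, insured, labeled, manifest_closed, notify_customer, order_received, oversize_item, packed, payment_cleared, pick_ticket, priority_ship, restock_request, route_local, shipped, split_shipment, stock_available, stock_low} — 22 facts.

22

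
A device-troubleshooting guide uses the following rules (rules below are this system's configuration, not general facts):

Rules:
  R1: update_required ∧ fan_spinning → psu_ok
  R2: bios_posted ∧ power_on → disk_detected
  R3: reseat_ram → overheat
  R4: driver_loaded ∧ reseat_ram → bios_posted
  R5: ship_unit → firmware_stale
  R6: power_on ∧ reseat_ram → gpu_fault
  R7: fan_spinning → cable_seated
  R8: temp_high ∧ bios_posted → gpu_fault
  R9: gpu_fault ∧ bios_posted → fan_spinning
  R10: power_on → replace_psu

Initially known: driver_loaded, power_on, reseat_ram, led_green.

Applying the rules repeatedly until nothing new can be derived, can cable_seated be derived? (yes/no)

Round 1 — R3, R4, R6, R10, derive overheat, bios_posted, gpu_fault, replace_psu.
Round 2 — R2, R9, derive disk_detected, fan_spinning.
Round 3 — R7, derive cable_seated.
cable_seated appears in round 3, so it is derivable.

yes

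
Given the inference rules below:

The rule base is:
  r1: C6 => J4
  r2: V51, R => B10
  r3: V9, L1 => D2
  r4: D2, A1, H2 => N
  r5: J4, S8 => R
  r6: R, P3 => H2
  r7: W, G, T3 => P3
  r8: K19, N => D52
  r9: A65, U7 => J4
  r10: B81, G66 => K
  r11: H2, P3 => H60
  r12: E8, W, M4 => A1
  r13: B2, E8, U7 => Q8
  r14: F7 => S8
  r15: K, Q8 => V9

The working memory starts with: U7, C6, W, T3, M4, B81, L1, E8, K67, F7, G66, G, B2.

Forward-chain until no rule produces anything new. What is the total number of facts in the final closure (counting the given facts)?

Round 1: r1 [C6 => J4]; r7 [W, G, T3 => P3]; r10 [B81, G66 => K]; r12 [E8, W, M4 => A1]; r13 [B2, E8, U7 => Q8]; r14 [F7 => S8]. New: J4, P3, K, A1, Q8, S8.
Round 2: r5 [J4, S8 => R]; r15 [K, Q8 => V9]. New: R, V9.
Round 3: r3 [V9, L1 => D2]; r6 [R, P3 => H2]. New: D2, H2.
Round 4: r4 [D2, A1, H2 => N]; r11 [H2, P3 => H60]. New: N, H60.
Closure: {A1, B2, B81, C6, D2, E8, F7, G, G66, H2, H60, J4, K, K67, L1, M4, N, P3, Q8, R, S8, T3, U7, V9, W} — 25 facts.

25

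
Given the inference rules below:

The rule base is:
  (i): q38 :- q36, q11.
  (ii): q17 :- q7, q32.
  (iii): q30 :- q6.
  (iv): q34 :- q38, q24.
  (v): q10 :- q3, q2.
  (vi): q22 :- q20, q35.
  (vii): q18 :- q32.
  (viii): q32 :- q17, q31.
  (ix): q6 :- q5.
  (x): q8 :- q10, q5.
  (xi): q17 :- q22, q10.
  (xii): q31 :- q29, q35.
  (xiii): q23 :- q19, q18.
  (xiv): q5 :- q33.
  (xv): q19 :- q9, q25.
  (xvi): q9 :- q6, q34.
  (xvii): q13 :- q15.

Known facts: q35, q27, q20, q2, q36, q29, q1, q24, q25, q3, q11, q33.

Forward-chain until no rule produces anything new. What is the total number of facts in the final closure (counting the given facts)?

27

Round 1 fires (i), (v), (vi), (xii), (xiv), giving q38, q10, q22, q31, q5.
Round 2 fires (iv), (ix), (x), (xi), giving q34, q6, q8, q17.
Round 3 fires (iii), (viii), (xvi), giving q30, q32, q9.
Round 4 fires (vii), (xv), giving q18, q19.
Round 5 fires (xiii), giving q23.
Closure: {q1, q10, q11, q17, q18, q19, q2, q20, q22, q23, q24, q25, q27, q29, q3, q30, q31, q32, q33, q34, q35, q36, q38, q5, q6, q8, q9} — 27 facts.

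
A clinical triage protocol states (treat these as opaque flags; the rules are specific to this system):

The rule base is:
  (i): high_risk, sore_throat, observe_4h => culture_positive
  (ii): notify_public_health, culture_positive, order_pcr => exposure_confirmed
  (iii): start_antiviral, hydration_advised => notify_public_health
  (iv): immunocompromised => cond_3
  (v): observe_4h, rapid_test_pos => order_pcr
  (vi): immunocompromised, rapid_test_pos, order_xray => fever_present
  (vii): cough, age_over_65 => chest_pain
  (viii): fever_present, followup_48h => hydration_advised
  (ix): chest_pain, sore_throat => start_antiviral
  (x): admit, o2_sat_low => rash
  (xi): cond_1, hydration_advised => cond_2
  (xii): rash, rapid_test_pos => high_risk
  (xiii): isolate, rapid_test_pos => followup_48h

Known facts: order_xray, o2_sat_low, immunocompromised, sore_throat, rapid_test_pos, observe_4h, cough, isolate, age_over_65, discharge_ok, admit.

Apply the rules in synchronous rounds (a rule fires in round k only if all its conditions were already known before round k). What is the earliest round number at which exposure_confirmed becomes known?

Round 1 — (iv), (v), (vi), (vii), (x), (xiii), derive cond_3, order_pcr, fever_present, chest_pain, rash, followup_48h.
Round 2 — (viii), (ix), (xii), derive hydration_advised, start_antiviral, high_risk.
Round 3 — (i), (iii), derive culture_positive, notify_public_health.
Round 4 — (ii), derive exposure_confirmed.
exposure_confirmed first appears in round 4.

4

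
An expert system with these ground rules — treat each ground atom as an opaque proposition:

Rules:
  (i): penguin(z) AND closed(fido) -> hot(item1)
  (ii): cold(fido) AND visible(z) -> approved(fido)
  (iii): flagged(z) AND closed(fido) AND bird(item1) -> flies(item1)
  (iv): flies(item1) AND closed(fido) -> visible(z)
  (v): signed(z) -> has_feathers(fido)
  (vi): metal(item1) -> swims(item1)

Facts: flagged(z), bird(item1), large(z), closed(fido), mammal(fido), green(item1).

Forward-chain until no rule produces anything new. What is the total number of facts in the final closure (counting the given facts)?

[1] (iii) [flagged(z) AND closed(fido) AND bird(item1) -> flies(item1)]. ⇒ new: flies(item1).
[2] (iv) [flies(item1) AND closed(fido) -> visible(z)]. ⇒ new: visible(z).
Closure: {bird(item1), closed(fido), flagged(z), flies(item1), green(item1), large(z), mammal(fido), visible(z)} — 8 facts.

8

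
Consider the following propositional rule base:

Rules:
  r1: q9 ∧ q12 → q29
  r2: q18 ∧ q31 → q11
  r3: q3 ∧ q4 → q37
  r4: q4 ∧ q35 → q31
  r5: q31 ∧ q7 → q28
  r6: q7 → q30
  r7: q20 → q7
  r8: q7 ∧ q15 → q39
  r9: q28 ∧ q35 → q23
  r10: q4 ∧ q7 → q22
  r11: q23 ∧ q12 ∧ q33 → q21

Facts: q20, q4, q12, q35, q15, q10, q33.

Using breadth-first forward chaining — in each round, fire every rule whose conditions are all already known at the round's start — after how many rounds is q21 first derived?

Round 1: r4 [q4 ∧ q35 → q31]; r7 [q20 → q7]. New: q31, q7.
Round 2: r5 [q31 ∧ q7 → q28]; r6 [q7 → q30]; r8 [q7 ∧ q15 → q39]; r10 [q4 ∧ q7 → q22]. New: q28, q30, q39, q22.
Round 3: r9 [q28 ∧ q35 → q23]. New: q23.
Round 4: r11 [q23 ∧ q12 ∧ q33 → q21]. New: q21.
q21 first appears in round 4.

4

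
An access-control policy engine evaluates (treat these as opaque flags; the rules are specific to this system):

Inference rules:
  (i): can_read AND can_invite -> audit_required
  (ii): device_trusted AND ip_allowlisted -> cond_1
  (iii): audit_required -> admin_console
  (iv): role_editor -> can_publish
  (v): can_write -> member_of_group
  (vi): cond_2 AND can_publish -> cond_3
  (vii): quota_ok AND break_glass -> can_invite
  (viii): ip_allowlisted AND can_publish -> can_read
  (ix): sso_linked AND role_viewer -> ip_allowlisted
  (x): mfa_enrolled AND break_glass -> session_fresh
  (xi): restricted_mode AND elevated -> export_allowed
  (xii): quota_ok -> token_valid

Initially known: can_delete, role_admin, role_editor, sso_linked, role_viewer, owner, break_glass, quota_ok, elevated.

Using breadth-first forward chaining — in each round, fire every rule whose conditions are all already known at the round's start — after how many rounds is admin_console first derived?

Round 1 — (iv), (vii), (ix), (xii), derive can_publish, can_invite, ip_allowlisted, token_valid.
Round 2 — (viii), derive can_read.
Round 3 — (i), derive audit_required.
Round 4 — (iii), derive admin_console.
admin_console first appears in round 4.

4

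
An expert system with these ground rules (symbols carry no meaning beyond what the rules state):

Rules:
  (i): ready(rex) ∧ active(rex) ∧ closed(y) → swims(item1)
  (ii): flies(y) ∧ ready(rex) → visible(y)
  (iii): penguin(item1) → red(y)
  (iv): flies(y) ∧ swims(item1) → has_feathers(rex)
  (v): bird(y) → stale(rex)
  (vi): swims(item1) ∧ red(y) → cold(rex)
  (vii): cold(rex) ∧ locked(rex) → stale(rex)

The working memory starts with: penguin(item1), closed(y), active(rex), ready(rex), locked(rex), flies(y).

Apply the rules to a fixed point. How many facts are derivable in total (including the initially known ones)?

12

Round 1 — (i), (ii), (iii), derive swims(item1), visible(y), red(y).
Round 2 — (iv), (vi), derive has_feathers(rex), cold(rex).
Round 3 — (vii), derive stale(rex).
Closure: {active(rex), closed(y), cold(rex), flies(y), has_feathers(rex), locked(rex), penguin(item1), ready(rex), red(y), stale(rex), swims(item1), visible(y)} — 12 facts.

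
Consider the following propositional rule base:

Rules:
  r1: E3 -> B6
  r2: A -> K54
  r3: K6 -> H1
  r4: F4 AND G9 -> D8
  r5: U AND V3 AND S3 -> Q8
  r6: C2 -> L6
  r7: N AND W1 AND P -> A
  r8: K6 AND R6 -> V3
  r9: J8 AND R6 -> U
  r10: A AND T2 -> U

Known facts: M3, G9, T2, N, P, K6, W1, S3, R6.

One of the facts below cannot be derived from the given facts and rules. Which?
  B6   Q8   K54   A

B6

Round 1: r3 [K6 -> H1]; r7 [N AND W1 AND P -> A]; r8 [K6 AND R6 -> V3]. Adds H1, A, V3.
Round 2: r2 [A -> K54]; r10 [A AND T2 -> U]. Adds K54, U.
Round 3: r5 [U AND V3 AND S3 -> Q8]. Adds Q8.
Derived: A (round 1), K54 (round 2), Q8 (round 3). B6 never appears in any round.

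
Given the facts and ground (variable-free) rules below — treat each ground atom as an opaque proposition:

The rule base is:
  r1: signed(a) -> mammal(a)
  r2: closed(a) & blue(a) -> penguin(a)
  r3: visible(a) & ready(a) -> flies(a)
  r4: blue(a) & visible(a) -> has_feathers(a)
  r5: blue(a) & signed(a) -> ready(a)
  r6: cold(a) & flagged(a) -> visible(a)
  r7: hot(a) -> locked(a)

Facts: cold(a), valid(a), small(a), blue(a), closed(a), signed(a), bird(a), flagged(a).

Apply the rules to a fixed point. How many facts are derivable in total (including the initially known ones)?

14

Round 1: r1 [signed(a) -> mammal(a)]; r2 [closed(a) & blue(a) -> penguin(a)]; r5 [blue(a) & signed(a) -> ready(a)]; r6 [cold(a) & flagged(a) -> visible(a)]. Adds mammal(a), penguin(a), ready(a), visible(a).
Round 2: r3 [visible(a) & ready(a) -> flies(a)]; r4 [blue(a) & visible(a) -> has_feathers(a)]. Adds flies(a), has_feathers(a).
Closure: {bird(a), blue(a), closed(a), cold(a), flagged(a), flies(a), has_feathers(a), mammal(a), penguin(a), ready(a), signed(a), small(a), valid(a), visible(a)} — 14 facts.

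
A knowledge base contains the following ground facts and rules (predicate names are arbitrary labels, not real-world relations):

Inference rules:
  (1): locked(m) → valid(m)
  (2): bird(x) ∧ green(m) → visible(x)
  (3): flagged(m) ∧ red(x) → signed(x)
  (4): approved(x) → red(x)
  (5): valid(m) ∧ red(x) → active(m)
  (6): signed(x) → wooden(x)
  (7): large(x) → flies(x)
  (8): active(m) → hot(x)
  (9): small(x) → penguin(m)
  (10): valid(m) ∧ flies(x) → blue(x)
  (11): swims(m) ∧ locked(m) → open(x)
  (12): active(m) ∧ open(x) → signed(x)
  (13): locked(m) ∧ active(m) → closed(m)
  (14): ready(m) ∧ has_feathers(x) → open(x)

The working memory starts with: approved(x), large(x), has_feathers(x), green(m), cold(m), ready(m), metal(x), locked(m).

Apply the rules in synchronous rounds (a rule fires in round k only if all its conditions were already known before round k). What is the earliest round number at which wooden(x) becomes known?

Round 1 — (1), (4), (7), (14), derive valid(m), red(x), flies(x), open(x).
Round 2 — (5), (10), derive active(m), blue(x).
Round 3 — (8), (12), (13), derive hot(x), signed(x), closed(m).
Round 4 — (6), derive wooden(x).
wooden(x) first appears in round 4.

4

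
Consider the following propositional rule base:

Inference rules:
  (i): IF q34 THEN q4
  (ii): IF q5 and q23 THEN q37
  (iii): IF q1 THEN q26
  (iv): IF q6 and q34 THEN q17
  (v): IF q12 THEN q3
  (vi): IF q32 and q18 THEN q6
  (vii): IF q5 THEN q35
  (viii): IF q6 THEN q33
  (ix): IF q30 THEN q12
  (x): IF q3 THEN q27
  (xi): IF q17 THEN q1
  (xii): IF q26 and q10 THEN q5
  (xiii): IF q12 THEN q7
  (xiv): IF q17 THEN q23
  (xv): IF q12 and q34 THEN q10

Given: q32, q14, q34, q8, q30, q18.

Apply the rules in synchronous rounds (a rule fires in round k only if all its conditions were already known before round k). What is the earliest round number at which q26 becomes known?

4

Round 1 — (i), (vi), (ix), derive q4, q6, q12.
Round 2 — (iv), (v), (viii), (xiii), (xv), derive q17, q3, q33, q7, q10.
Round 3 — (x), (xi), (xiv), derive q27, q1, q23.
Round 4 — (iii), derive q26.
q26 first appears in round 4.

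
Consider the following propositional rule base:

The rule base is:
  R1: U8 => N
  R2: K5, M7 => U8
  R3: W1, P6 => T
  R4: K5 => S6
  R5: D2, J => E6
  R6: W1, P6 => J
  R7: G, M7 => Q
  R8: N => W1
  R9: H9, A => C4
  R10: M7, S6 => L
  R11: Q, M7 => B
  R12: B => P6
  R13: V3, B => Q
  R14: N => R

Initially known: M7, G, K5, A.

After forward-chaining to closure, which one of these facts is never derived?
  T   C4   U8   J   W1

Round 1 fires R2, R4, R7, giving U8, S6, Q.
Round 2 fires R1, R10, R11, giving N, L, B.
Round 3 fires R8, R12, R14, giving W1, P6, R.
Round 4 fires R3, R6, giving T, J.
Derived: U8 (round 1), W1 (round 3), J (round 4), T (round 4). C4 never appears in any round.

C4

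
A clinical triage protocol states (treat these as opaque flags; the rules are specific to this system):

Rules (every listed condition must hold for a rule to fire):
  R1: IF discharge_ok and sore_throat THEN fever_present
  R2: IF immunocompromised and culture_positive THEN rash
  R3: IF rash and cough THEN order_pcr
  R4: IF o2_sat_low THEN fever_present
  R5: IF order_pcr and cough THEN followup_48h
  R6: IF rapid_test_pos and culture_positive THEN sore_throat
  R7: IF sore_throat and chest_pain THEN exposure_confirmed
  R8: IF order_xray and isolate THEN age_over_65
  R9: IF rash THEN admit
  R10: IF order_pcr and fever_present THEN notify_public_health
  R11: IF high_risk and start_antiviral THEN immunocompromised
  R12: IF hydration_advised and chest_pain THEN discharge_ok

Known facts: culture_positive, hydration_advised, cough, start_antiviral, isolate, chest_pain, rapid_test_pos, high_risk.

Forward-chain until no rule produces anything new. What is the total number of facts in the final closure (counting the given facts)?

Round 1 — R6, R11, R12, derive sore_throat, immunocompromised, discharge_ok.
Round 2 — R1, R2, R7, derive fever_present, rash, exposure_confirmed.
Round 3 — R3, R9, derive order_pcr, admit.
Round 4 — R5, R10, derive followup_48h, notify_public_health.
Closure: {admit, chest_pain, cough, culture_positive, discharge_ok, exposure_confirmed, fever_present, followup_48h, high_risk, hydration_advised, immunocompromised, isolate, notify_public_health, order_pcr, rapid_test_pos, rash, sore_throat, start_antiviral} — 18 facts.

18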